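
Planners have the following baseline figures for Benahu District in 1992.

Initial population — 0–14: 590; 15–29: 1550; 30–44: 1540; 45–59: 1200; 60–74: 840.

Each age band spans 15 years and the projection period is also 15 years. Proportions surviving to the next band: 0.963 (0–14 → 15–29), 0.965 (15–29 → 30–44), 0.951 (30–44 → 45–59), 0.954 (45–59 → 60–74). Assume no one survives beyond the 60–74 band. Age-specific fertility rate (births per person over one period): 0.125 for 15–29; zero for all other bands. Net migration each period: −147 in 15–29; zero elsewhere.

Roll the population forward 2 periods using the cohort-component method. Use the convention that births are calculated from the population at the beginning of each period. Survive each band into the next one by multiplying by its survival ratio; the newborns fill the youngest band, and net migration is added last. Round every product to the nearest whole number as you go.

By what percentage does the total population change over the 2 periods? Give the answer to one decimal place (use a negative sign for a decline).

— Period 1 —
Births: 1550 × 0.125 = 194
15–29: 590 × 0.963 = 568
30–44: 1550 × 0.965 = 1496
45–59: 1540 × 0.951 = 1465
60–74: 1200 × 0.954 = 1145
Net migration: 15–29 − 147 → 421
End of period: [194, 421, 1496, 1465, 1145]
— Period 2 —
Births: 421 × 0.125 = 53
15–29: 194 × 0.963 = 187
30–44: 421 × 0.965 = 406
45–59: 1496 × 0.951 = 1423
60–74: 1465 × 0.954 = 1398
Net migration: 15–29 − 147 → 40
End of period: [53, 40, 406, 1423, 1398]
Total: 5720 → 3320; change = -2400; percentage change = -42.0%

-42.0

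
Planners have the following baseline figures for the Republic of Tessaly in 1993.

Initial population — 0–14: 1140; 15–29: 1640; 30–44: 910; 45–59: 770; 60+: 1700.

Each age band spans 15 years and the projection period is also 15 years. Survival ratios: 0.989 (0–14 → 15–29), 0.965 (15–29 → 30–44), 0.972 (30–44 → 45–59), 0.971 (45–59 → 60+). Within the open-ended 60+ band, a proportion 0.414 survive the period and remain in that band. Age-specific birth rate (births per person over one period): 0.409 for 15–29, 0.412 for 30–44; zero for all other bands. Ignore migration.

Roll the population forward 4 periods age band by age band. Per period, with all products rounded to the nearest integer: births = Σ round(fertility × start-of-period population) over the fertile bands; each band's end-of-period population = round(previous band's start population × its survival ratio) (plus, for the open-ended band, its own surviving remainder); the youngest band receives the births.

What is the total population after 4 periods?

After projecting period 1:
Births: 1640 × 0.409 = 671  |  910 × 0.412 = 375 — total 1046
15–29: 1140 × 0.989 = 1127
30–44: 1640 × 0.965 = 1583
45–59: 910 × 0.972 = 885
60+: 770 × 0.971 + 1700 × 0.414 = 748 + 704 = 1452
Giving 1046 / 1127 / 1583 / 885 / 1452.
After projecting period 2:
Births: 1127 × 0.409 = 461  |  1583 × 0.412 = 652 — total 1113
15–29: 1046 × 0.989 = 1034
30–44: 1127 × 0.965 = 1088
45–59: 1583 × 0.972 = 1539
60+: 885 × 0.971 + 1452 × 0.414 = 859 + 601 = 1460
Giving 1113 / 1034 / 1088 / 1539 / 1460.
After projecting period 3:
Births: 1034 × 0.409 = 423  |  1088 × 0.412 = 448 — total 871
15–29: 1113 × 0.989 = 1101
30–44: 1034 × 0.965 = 998
45–59: 1088 × 0.972 = 1058
60+: 1539 × 0.971 + 1460 × 0.414 = 1494 + 604 = 2098
Giving 871 / 1101 / 998 / 1058 / 2098.
After projecting period 4:
Births: 1101 × 0.409 = 450  |  998 × 0.412 = 411 — total 861
15–29: 871 × 0.989 = 861
30–44: 1101 × 0.965 = 1062
45–59: 998 × 0.972 = 970
60+: 1058 × 0.971 + 2098 × 0.414 = 1027 + 869 = 1896
Giving 861 / 861 / 1062 / 970 / 1896.
Total after period 4: 861 + 861 + 1062 + 970 + 1896 = 5650

5650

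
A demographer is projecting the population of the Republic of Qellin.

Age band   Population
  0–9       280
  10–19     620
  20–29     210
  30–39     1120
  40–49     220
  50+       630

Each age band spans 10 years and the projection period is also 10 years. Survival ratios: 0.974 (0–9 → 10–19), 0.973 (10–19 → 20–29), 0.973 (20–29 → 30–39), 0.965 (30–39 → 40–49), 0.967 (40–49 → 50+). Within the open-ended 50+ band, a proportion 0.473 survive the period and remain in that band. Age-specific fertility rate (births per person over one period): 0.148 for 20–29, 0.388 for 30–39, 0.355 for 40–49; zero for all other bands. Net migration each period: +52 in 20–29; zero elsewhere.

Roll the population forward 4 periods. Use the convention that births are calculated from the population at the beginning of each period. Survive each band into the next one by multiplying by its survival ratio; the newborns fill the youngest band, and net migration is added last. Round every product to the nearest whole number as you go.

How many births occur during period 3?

364

(Groups numbered youngest = 1 to oldest = 6.)
[period 1]
Births: 210 × 0.148 = 31 ; 1120 × 0.388 = 435 ; 220 × 0.355 = 78 → 544
Group 2: 280 × 0.974 = 273
Group 3: 620 × 0.973 = 603
Group 4: 210 × 0.973 = 204
Group 5: 1120 × 0.965 = 1081
Group 6: 220 × 0.967 + 630 × 0.473 = 213 + 298 = 511
Net migration: Group 3 + 52 → 655
Giving 544 / 273 / 655 / 204 / 1081 / 511.
[period 2]
Births: 655 × 0.148 = 97 ; 204 × 0.388 = 79 ; 1081 × 0.355 = 384 → 560
Group 2: 544 × 0.974 = 530
Group 3: 273 × 0.973 = 266
Group 4: 655 × 0.973 = 637
Group 5: 204 × 0.965 = 197
Group 6: 1081 × 0.967 + 511 × 0.473 = 1045 + 242 = 1287
Net migration: Group 3 + 52 → 318
Giving 560 / 530 / 318 / 637 / 197 / 1287.
[period 3]
Births: 318 × 0.148 = 47 ; 637 × 0.388 = 247 ; 197 × 0.355 = 70 → 364
Group 2: 560 × 0.974 = 545
Group 3: 530 × 0.973 = 516
Group 4: 318 × 0.973 = 309
Group 5: 637 × 0.965 = 615
Group 6: 197 × 0.967 + 1287 × 0.473 = 190 + 609 = 799
Net migration: Group 3 + 52 → 568
Giving 364 / 545 / 568 / 309 / 615 / 799.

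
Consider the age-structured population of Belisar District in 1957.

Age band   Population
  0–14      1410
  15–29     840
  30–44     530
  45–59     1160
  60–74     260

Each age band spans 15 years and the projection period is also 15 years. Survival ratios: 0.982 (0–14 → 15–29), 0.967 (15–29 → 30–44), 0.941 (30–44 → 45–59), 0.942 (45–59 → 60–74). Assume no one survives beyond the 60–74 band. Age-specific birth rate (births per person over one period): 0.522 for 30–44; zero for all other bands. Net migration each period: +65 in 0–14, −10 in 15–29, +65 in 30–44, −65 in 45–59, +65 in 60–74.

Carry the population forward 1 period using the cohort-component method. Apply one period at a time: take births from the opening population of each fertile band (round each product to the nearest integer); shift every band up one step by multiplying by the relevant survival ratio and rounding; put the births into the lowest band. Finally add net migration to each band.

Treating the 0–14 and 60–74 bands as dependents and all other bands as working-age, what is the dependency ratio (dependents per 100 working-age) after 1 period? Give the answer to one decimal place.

55.8

Period 1.
Births: 530 * 0.522 = 277
15–29: 1410 * 0.982 = 1385
30–44: 840 * 0.967 = 812
45–59: 530 * 0.941 = 499
60–74: 1160 * 0.942 = 1093
Net migration: 0–14 + 65 → 342; 15–29 − 10 → 1375; 30–44 + 65 → 877; 45–59 − 65 → 434; 60–74 + 65 → 1158
End of period: [342, 1375, 877, 434, 1158]
Dependents (band 0–14 + band 60–74) = 342 + 1158 = 1500; working-age = 2686; ratio = 1500/2686 × 100 = 55.8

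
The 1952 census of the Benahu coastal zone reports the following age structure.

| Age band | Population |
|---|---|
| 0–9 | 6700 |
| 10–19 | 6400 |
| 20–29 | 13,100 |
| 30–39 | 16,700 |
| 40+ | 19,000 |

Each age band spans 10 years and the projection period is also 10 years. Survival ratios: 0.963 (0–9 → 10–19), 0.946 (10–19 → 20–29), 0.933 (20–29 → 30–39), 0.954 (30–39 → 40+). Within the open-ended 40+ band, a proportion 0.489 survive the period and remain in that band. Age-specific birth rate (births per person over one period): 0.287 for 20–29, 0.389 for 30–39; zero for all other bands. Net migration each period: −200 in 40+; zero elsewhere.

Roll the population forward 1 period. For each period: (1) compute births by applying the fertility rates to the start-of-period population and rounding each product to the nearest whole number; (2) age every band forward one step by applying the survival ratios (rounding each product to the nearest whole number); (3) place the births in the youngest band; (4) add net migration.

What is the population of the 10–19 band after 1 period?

6452

Period 1:
Births: 13100 × 0.287 = 3760  |  16700 × 0.389 = 6496 → 10256
10–19: 6700 × 0.963 = 6452
20–29: 6400 × 0.946 = 6054
30–39: 13100 × 0.933 = 12222
40+: 16700 × 0.954 + 19000 × 0.489 = 15932 + 9291 = 25223
Net migration: 40+ − 200 → 25023
Giving 10256 / 6452 / 6054 / 12222 / 25023.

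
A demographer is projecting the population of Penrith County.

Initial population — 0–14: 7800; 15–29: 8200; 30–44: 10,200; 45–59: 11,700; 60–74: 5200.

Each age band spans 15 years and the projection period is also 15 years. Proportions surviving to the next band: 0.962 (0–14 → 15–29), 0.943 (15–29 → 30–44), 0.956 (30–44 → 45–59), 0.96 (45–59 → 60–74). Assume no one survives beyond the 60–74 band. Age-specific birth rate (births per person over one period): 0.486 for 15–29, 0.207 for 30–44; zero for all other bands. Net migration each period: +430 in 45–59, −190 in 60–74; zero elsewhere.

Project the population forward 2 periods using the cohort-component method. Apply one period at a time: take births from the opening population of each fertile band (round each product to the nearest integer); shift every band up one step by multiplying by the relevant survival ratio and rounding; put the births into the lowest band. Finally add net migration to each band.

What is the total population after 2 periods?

35595

After projecting period 1:
Births: 8200 * 0.486 = 3985 ; 10200 * 0.207 = 2111 — total 6096
15–29: 7800 * 0.962 = 7504
30–44: 8200 * 0.943 = 7733
45–59: 10200 * 0.956 = 9751
60–74: 11700 * 0.96 = 11232
Net migration: 45–59 + 430 → 10181; 60–74 − 190 → 11042
End of period: [6096, 7504, 7733, 10181, 11042]
After projecting period 2:
Births: 7504 * 0.486 = 3647 ; 7733 * 0.207 = 1601 — total 5248
15–29: 6096 * 0.962 = 5864
30–44: 7504 * 0.943 = 7076
45–59: 7733 * 0.956 = 7393
60–74: 10181 * 0.96 = 9774
Net migration: 45–59 + 430 → 7823; 60–74 − 190 → 9584
End of period: [5248, 5864, 7076, 7823, 9584]
Total after period 2: 5248 + 5864 + 7076 + 7823 + 9584 = 35595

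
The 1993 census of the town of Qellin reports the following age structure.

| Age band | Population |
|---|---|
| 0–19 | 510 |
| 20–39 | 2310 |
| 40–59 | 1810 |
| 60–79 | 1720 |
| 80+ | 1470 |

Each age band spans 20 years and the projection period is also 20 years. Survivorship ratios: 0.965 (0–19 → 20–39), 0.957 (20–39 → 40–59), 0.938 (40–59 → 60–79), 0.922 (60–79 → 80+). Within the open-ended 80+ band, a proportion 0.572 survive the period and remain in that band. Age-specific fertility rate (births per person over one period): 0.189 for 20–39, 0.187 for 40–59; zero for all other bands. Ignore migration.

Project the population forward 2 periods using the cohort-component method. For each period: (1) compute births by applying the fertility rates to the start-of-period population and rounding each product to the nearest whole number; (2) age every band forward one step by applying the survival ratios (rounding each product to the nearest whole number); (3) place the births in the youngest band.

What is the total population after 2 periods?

6753

[period 1]
Births: 2310 × 0.189 = 437  |  1810 × 0.187 = 338 → 775
20–39: 510 × 0.965 = 492
40–59: 2310 × 0.957 = 2211
60–79: 1810 × 0.938 = 1698
80+: 1720 × 0.922 + 1470 × 0.572 = 1586 + 841 = 2427
→ [775, 492, 2211, 1698, 2427]
[period 2]
Births: 492 × 0.189 = 93  |  2211 × 0.187 = 413 → 506
20–39: 775 × 0.965 = 748
40–59: 492 × 0.957 = 471
60–79: 2211 × 0.938 = 2074
80+: 1698 × 0.922 + 2427 × 0.572 = 1566 + 1388 = 2954
→ [506, 748, 471, 2074, 2954]
Total after period 2: 506 + 748 + 471 + 2074 + 2954 = 6753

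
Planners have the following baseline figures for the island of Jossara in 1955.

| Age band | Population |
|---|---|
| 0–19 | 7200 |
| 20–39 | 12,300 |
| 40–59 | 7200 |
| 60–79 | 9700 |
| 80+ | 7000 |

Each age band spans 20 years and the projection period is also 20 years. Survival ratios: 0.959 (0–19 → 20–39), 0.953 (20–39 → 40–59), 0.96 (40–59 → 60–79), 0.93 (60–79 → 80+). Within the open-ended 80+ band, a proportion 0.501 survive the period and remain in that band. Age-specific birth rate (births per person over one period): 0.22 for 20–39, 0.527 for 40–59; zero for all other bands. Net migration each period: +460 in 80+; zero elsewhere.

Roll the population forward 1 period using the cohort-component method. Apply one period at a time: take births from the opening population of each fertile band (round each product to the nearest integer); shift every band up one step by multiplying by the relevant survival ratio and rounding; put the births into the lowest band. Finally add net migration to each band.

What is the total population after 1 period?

45027

[period 1]
Births: 12300 × 0.22 = 2706 ; 7200 × 0.527 = 3794 → 6500
20–39: 7200 × 0.959 = 6905
40–59: 12300 × 0.953 = 11722
60–79: 7200 × 0.96 = 6912
80+: 9700 × 0.93 + 7000 × 0.501 = 9021 + 3507 = 12528
Net migration: 80+ + 460 → 12988
End of period: [6500, 6905, 11722, 6912, 12988]
Total after period 1: 6500 + 6905 + 11722 + 6912 + 12988 = 45027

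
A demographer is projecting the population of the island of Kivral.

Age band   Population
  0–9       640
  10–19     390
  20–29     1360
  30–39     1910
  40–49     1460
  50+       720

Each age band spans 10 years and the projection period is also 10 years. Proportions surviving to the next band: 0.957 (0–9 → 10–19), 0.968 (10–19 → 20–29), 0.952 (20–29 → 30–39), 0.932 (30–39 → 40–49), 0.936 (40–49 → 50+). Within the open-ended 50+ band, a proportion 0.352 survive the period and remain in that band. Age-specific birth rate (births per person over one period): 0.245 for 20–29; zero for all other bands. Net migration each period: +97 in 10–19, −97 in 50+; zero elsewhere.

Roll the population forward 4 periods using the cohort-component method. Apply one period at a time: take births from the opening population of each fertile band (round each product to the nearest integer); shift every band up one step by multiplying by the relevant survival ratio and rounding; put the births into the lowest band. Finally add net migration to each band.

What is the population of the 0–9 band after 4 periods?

Call the groups 1 to 6, youngest first.
[period 1]
Births: 1360 × 0.245 = 333
Group 2: 640 × 0.957 = 612
Group 3: 390 × 0.968 = 378
Group 4: 1360 × 0.952 = 1295
Group 5: 1910 × 0.932 = 1780
Group 6: 1460 × 0.936 + 720 × 0.352 = 1367 + 253 = 1620
Net migration: Group 2 + 97 → 709; Group 6 − 97 → 1523
Population now: 0–9=333, 10–19=709, 20–29=378, 30–39=1295, 40–49=1780, 50+=1523
[period 2]
Births: 378 × 0.245 = 93
Group 2: 333 × 0.957 = 319
Group 3: 709 × 0.968 = 686
Group 4: 378 × 0.952 = 360
Group 5: 1295 × 0.932 = 1207
Group 6: 1780 × 0.936 + 1523 × 0.352 = 1666 + 536 = 2202
Net migration: Group 2 + 97 → 416; Group 6 − 97 → 2105
Population now: 0–9=93, 10–19=416, 20–29=686, 30–39=360, 40–49=1207, 50+=2105
[period 3]
Births: 686 × 0.245 = 168
Group 2: 93 × 0.957 = 89
Group 3: 416 × 0.968 = 403
Group 4: 686 × 0.952 = 653
Group 5: 360 × 0.932 = 336
Group 6: 1207 × 0.936 + 2105 × 0.352 = 1130 + 741 = 1871
Net migration: Group 2 + 97 → 186; Group 6 − 97 → 1774
Population now: 0–9=168, 10–19=186, 20–29=403, 30–39=653, 40–49=336, 50+=1774
[period 4]
Births: 403 × 0.245 = 99
Group 2: 168 × 0.957 = 161
Group 3: 186 × 0.968 = 180
Group 4: 403 × 0.952 = 384
Group 5: 653 × 0.932 = 609
Group 6: 336 × 0.936 + 1774 × 0.352 = 314 + 624 = 938
Net migration: Group 2 + 97 → 258; Group 6 − 97 → 841
Population now: 0–9=99, 10–19=258, 20–29=180, 30–39=384, 40–49=609, 50+=841

99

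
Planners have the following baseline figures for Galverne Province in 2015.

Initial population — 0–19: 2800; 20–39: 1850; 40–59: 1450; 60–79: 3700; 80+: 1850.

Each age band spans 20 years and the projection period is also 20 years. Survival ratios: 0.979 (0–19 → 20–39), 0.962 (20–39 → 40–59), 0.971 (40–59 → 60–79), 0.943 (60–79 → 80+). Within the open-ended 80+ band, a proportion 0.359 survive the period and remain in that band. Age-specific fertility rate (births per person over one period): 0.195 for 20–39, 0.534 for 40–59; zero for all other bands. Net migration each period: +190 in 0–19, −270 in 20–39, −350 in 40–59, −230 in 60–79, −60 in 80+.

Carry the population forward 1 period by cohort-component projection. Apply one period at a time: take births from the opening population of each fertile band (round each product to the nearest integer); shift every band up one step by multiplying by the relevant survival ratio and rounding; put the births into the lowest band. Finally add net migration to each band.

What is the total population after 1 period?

10497

Let group 1 be 0–19 through group 5 = 80+.
[period 1]
Births: 1850 × 0.195 = 361 ; 1450 × 0.534 = 774 → total 1135
Group 2: 2800 × 0.979 = 2741
Group 3: 1850 × 0.962 = 1780
Group 4: 1450 × 0.971 = 1408
Group 5: 3700 × 0.943 + 1850 × 0.359 = 3489 + 664 = 4153
Net migration: Group 1 + 190 → 1325; Group 2 − 270 → 2471; Group 3 − 350 → 1430; Group 4 − 230 → 1178; Group 5 − 60 → 4093
→ [1325, 2471, 1430, 1178, 4093]
Total after period 1: 1325 + 2471 + 1430 + 1178 + 4093 = 10497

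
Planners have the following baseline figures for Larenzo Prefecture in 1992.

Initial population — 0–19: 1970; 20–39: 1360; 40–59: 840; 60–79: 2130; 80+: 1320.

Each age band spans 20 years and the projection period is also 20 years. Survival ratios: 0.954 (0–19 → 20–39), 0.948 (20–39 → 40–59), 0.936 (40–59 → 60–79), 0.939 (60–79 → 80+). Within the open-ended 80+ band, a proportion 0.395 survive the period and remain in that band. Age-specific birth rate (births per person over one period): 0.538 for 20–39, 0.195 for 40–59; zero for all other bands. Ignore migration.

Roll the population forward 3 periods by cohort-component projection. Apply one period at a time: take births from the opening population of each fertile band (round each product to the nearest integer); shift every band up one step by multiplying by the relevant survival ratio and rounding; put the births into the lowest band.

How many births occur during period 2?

1262

Let band 1 be 0–19 through band 5 = 80+.
Period 1.
Births: 1360 × 0.538 = 732  |  840 × 0.195 = 164 ⇒ total 896
Band 2: 1970 × 0.954 = 1879
Band 3: 1360 × 0.948 = 1289
Band 4: 840 × 0.936 = 786
Band 5: 2130 × 0.939 + 1320 × 0.395 = 2000 + 521 = 2521
Giving 896 / 1879 / 1289 / 786 / 2521.
Period 2.
Births: 1879 × 0.538 = 1011  |  1289 × 0.195 = 251 ⇒ total 1262
Band 2: 896 × 0.954 = 855
Band 3: 1879 × 0.948 = 1781
Band 4: 1289 × 0.936 = 1207
Band 5: 786 × 0.939 + 2521 × 0.395 = 738 + 996 = 1734
Giving 1262 / 855 / 1781 / 1207 / 1734.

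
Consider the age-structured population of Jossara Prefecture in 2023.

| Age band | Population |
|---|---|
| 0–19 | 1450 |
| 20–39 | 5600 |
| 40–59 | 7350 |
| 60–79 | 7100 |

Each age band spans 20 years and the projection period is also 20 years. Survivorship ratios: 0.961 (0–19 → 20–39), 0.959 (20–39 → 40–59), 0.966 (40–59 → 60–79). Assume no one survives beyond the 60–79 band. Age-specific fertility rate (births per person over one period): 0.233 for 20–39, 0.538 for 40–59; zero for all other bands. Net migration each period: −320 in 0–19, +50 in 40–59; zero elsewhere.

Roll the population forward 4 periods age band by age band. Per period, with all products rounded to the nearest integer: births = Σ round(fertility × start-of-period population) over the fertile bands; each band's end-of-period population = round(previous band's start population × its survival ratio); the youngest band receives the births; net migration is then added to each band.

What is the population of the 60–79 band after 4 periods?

Period 1.
Births: 5600 × 0.233 = 1305, 7350 × 0.538 = 3954 → 5259
20–39: 1450 × 0.961 = 1393
40–59: 5600 × 0.959 = 5370
60–79: 7350 × 0.966 = 7100
Net migration: 0–19 − 320 → 4939; 40–59 + 50 → 5420
→ [4939, 1393, 5420, 7100]
Period 2.
Births: 1393 × 0.233 = 325, 5420 × 0.538 = 2916 → 3241
20–39: 4939 × 0.961 = 4746
40–59: 1393 × 0.959 = 1336
60–79: 5420 × 0.966 = 5236
Net migration: 0–19 − 320 → 2921; 40–59 + 50 → 1386
→ [2921, 4746, 1386, 5236]
Period 3.
Births: 4746 × 0.233 = 1106, 1386 × 0.538 = 746 → 1852
20–39: 2921 × 0.961 = 2807
40–59: 4746 × 0.959 = 4551
60–79: 1386 × 0.966 = 1339
Net migration: 0–19 − 320 → 1532; 40–59 + 50 → 4601
→ [1532, 2807, 4601, 1339]
Period 4.
Births: 2807 × 0.233 = 654, 4601 × 0.538 = 2475 → 3129
20–39: 1532 × 0.961 = 1472
40–59: 2807 × 0.959 = 2692
60–79: 4601 × 0.966 = 4445
Net migration: 0–19 − 320 → 2809; 40–59 + 50 → 2742
→ [2809, 1472, 2742, 4445]

4445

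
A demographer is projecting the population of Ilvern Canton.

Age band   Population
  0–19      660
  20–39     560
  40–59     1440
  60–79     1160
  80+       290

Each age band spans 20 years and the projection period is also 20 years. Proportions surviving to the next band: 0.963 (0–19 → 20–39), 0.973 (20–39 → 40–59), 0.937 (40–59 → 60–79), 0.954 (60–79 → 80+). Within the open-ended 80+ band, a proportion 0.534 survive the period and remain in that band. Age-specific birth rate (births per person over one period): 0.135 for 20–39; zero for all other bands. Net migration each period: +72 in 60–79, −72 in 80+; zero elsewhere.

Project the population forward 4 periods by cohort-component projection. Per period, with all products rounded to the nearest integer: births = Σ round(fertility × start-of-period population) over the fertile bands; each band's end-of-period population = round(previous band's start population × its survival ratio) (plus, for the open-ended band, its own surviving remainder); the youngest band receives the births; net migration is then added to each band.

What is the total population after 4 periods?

Numbering the groups 1..5 from youngest to oldest:
After projecting period 1:
Births: 560 × 0.135 = 76
Group 2: 660 × 0.963 = 636
Group 3: 560 × 0.973 = 545
Group 4: 1440 × 0.937 = 1349
Group 5: 1160 × 0.954 + 290 × 0.534 = 1107 + 155 = 1262
Net migration: Group 4 + 72 → 1421; Group 5 − 72 → 1190
Giving 76 / 636 / 545 / 1421 / 1190.
After projecting period 2:
Births: 636 × 0.135 = 86
Group 2: 76 × 0.963 = 73
Group 3: 636 × 0.973 = 619
Group 4: 545 × 0.937 = 511
Group 5: 1421 × 0.954 + 1190 × 0.534 = 1356 + 635 = 1991
Net migration: Group 4 + 72 → 583; Group 5 − 72 → 1919
Giving 86 / 73 / 619 / 583 / 1919.
After projecting period 3:
Births: 73 × 0.135 = 10
Group 2: 86 × 0.963 = 83
Group 3: 73 × 0.973 = 71
Group 4: 619 × 0.937 = 580
Group 5: 583 × 0.954 + 1919 × 0.534 = 556 + 1025 = 1581
Net migration: Group 4 + 72 → 652; Group 5 − 72 → 1509
Giving 10 / 83 / 71 / 652 / 1509.
After projecting period 4:
Births: 83 × 0.135 = 11
Group 2: 10 × 0.963 = 10
Group 3: 83 × 0.973 = 81
Group 4: 71 × 0.937 = 67
Group 5: 652 × 0.954 + 1509 × 0.534 = 622 + 806 = 1428
Net migration: Group 4 + 72 → 139; Group 5 − 72 → 1356
Giving 11 / 10 / 81 / 139 / 1356.
Total after period 4: 11 + 10 + 81 + 139 + 1356 = 1597

1597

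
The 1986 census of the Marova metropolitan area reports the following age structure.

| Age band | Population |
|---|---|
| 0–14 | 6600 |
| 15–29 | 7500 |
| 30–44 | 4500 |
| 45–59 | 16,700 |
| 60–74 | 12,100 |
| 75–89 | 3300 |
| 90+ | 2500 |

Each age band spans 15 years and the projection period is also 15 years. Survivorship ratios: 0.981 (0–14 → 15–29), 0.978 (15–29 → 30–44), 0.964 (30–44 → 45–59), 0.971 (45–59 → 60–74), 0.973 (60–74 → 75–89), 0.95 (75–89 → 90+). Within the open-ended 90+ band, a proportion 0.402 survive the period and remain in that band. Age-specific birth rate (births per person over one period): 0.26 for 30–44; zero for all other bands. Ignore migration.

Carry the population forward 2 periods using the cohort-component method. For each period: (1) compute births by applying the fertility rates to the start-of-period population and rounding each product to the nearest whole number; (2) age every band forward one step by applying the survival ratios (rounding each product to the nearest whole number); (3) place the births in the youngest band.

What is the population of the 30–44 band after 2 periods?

(Groups numbered youngest = 1 to oldest = 7.)
Period 1.
Births: 4500 × 0.26 = 1170
Group 2: 6600 × 0.981 = 6475
Group 3: 7500 × 0.978 = 7335
Group 4: 4500 × 0.964 = 4338
Group 5: 16700 × 0.971 = 16216
Group 6: 12100 × 0.973 = 11773
Group 7: 3300 × 0.95 + 2500 × 0.402 = 3135 + 1005 = 4140
End of period: [1170, 6475, 7335, 4338, 16216, 11773, 4140]
Period 2.
Births: 7335 × 0.26 = 1907
Group 2: 1170 × 0.981 = 1148
Group 3: 6475 × 0.978 = 6333
Group 4: 7335 × 0.964 = 7071
Group 5: 4338 × 0.971 = 4212
Group 6: 16216 × 0.973 = 15778
Group 7: 11773 × 0.95 + 4140 × 0.402 = 11184 + 1664 = 12848
End of period: [1907, 1148, 6333, 7071, 4212, 15778, 12848]

6333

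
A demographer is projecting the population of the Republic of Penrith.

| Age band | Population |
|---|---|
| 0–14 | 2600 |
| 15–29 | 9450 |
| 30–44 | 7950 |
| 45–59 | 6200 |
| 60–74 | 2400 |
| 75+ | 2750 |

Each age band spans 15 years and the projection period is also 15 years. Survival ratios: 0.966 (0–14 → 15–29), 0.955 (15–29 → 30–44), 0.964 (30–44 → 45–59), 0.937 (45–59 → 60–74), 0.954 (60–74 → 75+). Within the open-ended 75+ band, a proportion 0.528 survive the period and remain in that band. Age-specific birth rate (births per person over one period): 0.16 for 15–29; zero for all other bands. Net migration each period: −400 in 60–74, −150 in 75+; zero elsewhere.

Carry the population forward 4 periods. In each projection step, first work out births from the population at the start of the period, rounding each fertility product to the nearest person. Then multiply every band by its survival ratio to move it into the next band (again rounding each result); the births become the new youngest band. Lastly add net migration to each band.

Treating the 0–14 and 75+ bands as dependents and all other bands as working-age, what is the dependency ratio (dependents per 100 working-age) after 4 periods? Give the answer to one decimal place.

[period 1]
Births: 9450 × 0.16 = 1512
15–29: 2600 × 0.966 = 2512
30–44: 9450 × 0.955 = 9025
45–59: 7950 × 0.964 = 7664
60–74: 6200 × 0.937 = 5809
75+: 2400 × 0.954 + 2750 × 0.528 = 2290 + 1452 = 3742
Net migration: 60–74 − 400 → 5409; 75+ − 150 → 3592
→ [1512, 2512, 9025, 7664, 5409, 3592]
[period 2]
Births: 2512 × 0.16 = 402
15–29: 1512 × 0.966 = 1461
30–44: 2512 × 0.955 = 2399
45–59: 9025 × 0.964 = 8700
60–74: 7664 × 0.937 = 7181
75+: 5409 × 0.954 + 3592 × 0.528 = 5160 + 1897 = 7057
Net migration: 60–74 − 400 → 6781; 75+ − 150 → 6907
→ [402, 1461, 2399, 8700, 6781, 6907]
[period 3]
Births: 1461 × 0.16 = 234
15–29: 402 × 0.966 = 388
30–44: 1461 × 0.955 = 1395
45–59: 2399 × 0.964 = 2313
60–74: 8700 × 0.937 = 8152
75+: 6781 × 0.954 + 6907 × 0.528 = 6469 + 3647 = 10116
Net migration: 60–74 − 400 → 7752; 75+ − 150 → 9966
→ [234, 388, 1395, 2313, 7752, 9966]
[period 4]
Births: 388 × 0.16 = 62
15–29: 234 × 0.966 = 226
30–44: 388 × 0.955 = 371
45–59: 1395 × 0.964 = 1345
60–74: 2313 × 0.937 = 2167
75+: 7752 × 0.954 + 9966 × 0.528 = 7395 + 5262 = 12657
Net migration: 60–74 − 400 → 1767; 75+ − 150 → 12507
→ [62, 226, 371, 1345, 1767, 12507]
Dependents (band 0–14 + band 75+) = 62 + 12507 = 12569; working-age = 3709; ratio = 12569/3709 × 100 = 338.9

338.9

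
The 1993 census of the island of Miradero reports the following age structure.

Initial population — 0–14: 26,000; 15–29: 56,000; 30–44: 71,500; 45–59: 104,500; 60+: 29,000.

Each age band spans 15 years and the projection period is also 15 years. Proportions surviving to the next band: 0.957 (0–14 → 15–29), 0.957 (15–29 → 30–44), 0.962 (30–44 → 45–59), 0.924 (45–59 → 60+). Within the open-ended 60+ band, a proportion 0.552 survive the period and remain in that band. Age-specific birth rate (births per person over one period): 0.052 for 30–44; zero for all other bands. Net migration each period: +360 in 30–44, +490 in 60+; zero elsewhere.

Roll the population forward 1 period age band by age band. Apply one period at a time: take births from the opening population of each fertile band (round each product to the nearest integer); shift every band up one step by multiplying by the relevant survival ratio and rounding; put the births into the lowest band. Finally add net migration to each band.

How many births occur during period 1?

Call the bands 1 to 5, youngest first.
Period 1.
Births: 71500 × 0.052 = 3718
Band 2: 26000 × 0.957 = 24882
Band 3: 56000 × 0.957 = 53592
Band 4: 71500 × 0.962 = 68783
Band 5: 104500 × 0.924 + 29000 × 0.552 = 96558 + 16008 = 112566
Net migration: Band 3 + 360 → 53952; Band 5 + 490 → 113056
Giving 3718 / 24882 / 53952 / 68783 / 113056.

3718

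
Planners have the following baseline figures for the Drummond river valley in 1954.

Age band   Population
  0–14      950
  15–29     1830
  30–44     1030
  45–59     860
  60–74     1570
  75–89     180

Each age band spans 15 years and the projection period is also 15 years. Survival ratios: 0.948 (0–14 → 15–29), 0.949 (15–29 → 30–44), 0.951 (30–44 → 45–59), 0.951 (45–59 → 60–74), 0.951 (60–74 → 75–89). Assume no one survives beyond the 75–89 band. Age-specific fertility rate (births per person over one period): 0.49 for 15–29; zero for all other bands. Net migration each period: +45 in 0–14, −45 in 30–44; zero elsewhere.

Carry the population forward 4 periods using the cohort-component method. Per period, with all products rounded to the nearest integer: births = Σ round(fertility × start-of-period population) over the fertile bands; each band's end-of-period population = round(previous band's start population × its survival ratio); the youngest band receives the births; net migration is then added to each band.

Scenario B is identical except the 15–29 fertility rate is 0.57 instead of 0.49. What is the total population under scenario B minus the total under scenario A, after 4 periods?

(Groups numbered youngest = 1 to oldest = 6.)
Period 1:
Births: 1830 * 0.49 = 897
Group 2: 950 * 0.948 = 901
Group 3: 1830 * 0.949 = 1737
Group 4: 1030 * 0.951 = 980
Group 5: 860 * 0.951 = 818
Group 6: 1570 * 0.951 = 1493
Net migration: Group 1 + 45 → 942; Group 3 − 45 → 1692
Giving 942 / 901 / 1692 / 980 / 818 / 1493.
Period 2:
Births: 901 * 0.49 = 441
Group 2: 942 * 0.948 = 893
Group 3: 901 * 0.949 = 855
Group 4: 1692 * 0.951 = 1609
Group 5: 980 * 0.951 = 932
Group 6: 818 * 0.951 = 778
Net migration: Group 1 + 45 → 486; Group 3 − 45 → 810
Giving 486 / 893 / 810 / 1609 / 932 / 778.
Period 3:
Births: 893 * 0.49 = 438
Group 2: 486 * 0.948 = 461
Group 3: 893 * 0.949 = 847
Group 4: 810 * 0.951 = 770
Group 5: 1609 * 0.951 = 1530
Group 6: 932 * 0.951 = 886
Net migration: Group 1 + 45 → 483; Group 3 − 45 → 802
Giving 483 / 461 / 802 / 770 / 1530 / 886.
Period 4:
Births: 461 * 0.49 = 226
Group 2: 483 * 0.948 = 458
Group 3: 461 * 0.949 = 437
Group 4: 802 * 0.951 = 763
Group 5: 770 * 0.951 = 732
Group 6: 1530 * 0.951 = 1455
Net migration: Group 1 + 45 → 271; Group 3 − 45 → 392
Giving 271 / 458 / 392 / 763 / 732 / 1455.
Scenario A total after 4 periods: 4071
Scenario B projection —
Period 1:
Births: 1830 * 0.57 = 1043
Group 2: 950 * 0.948 = 901
Group 3: 1830 * 0.949 = 1737
Group 4: 1030 * 0.951 = 980
Group 5: 860 * 0.951 = 818
Group 6: 1570 * 0.951 = 1493
Net migration: Group 1 + 45 → 1088; Group 3 − 45 → 1692
Giving 1088 / 901 / 1692 / 980 / 818 / 1493.
Period 2:
Births: 901 * 0.57 = 514
Group 2: 1088 * 0.948 = 1031
Group 3: 901 * 0.949 = 855
Group 4: 1692 * 0.951 = 1609
Group 5: 980 * 0.951 = 932
Group 6: 818 * 0.951 = 778
Net migration: Group 1 + 45 → 559; Group 3 − 45 → 810
Giving 559 / 1031 / 810 / 1609 / 932 / 778.
Period 3:
Births: 1031 * 0.57 = 588
Group 2: 559 * 0.948 = 530
Group 3: 1031 * 0.949 = 978
Group 4: 810 * 0.951 = 770
Group 5: 1609 * 0.951 = 1530
Group 6: 932 * 0.951 = 886
Net migration: Group 1 + 45 → 633; Group 3 − 45 → 933
Giving 633 / 530 / 933 / 770 / 1530 / 886.
Period 4:
Births: 530 * 0.57 = 302
Group 2: 633 * 0.948 = 600
Group 3: 530 * 0.949 = 503
Group 4: 933 * 0.951 = 887
Group 5: 770 * 0.951 = 732
Group 6: 1530 * 0.951 = 1455
Net migration: Group 1 + 45 → 347; Group 3 − 45 → 458
Giving 347 / 600 / 458 / 887 / 732 / 1455.
Scenario B total after 4 periods: 4479
Difference B − A = 4479 − 4071 = 408

408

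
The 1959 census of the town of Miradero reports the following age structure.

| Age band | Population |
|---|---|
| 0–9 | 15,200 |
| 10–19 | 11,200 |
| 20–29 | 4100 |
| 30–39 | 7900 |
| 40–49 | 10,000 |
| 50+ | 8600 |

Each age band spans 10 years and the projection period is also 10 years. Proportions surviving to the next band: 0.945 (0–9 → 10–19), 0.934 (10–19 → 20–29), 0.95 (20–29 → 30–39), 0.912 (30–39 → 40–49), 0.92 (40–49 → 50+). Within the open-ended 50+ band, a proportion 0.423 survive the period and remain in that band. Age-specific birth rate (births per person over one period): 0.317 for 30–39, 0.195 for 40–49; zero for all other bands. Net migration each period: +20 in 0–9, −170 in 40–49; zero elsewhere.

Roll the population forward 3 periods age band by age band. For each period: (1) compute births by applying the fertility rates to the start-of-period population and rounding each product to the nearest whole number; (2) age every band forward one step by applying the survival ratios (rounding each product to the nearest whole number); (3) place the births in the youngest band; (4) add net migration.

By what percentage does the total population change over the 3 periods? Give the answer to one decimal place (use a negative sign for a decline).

After projecting period 1:
Births: 7900 × 0.317 = 2504  |  10000 × 0.195 = 1950 → 4454
10–19: 15200 × 0.945 = 14364
20–29: 11200 × 0.934 = 10461
30–39: 4100 × 0.95 = 3895
40–49: 7900 × 0.912 = 7205
50+: 10000 × 0.92 + 8600 × 0.423 = 9200 + 3638 = 12838
Net migration: 0–9 + 20 → 4474; 40–49 − 170 → 7035
Giving 4474 / 14364 / 10461 / 3895 / 7035 / 12838.
After projecting period 2:
Births: 3895 × 0.317 = 1235  |  7035 × 0.195 = 1372 → 2607
10–19: 4474 × 0.945 = 4228
20–29: 14364 × 0.934 = 13416
30–39: 10461 × 0.95 = 9938
40–49: 3895 × 0.912 = 3552
50+: 7035 × 0.92 + 12838 × 0.423 = 6472 + 5430 = 11902
Net migration: 0–9 + 20 → 2627; 40–49 − 170 → 3382
Giving 2627 / 4228 / 13416 / 9938 / 3382 / 11902.
After projecting period 3:
Births: 9938 × 0.317 = 3150  |  3382 × 0.195 = 659 → 3809
10–19: 2627 × 0.945 = 2483
20–29: 4228 × 0.934 = 3949
30–39: 13416 × 0.95 = 12745
40–49: 9938 × 0.912 = 9063
50+: 3382 × 0.92 + 11902 × 0.423 = 3111 + 5035 = 8146
Net migration: 0–9 + 20 → 3829; 40–49 − 170 → 8893
Giving 3829 / 2483 / 3949 / 12745 / 8893 / 8146.
Total: 57000 → 40045; change = -16955; percentage change = -29.7%

-29.7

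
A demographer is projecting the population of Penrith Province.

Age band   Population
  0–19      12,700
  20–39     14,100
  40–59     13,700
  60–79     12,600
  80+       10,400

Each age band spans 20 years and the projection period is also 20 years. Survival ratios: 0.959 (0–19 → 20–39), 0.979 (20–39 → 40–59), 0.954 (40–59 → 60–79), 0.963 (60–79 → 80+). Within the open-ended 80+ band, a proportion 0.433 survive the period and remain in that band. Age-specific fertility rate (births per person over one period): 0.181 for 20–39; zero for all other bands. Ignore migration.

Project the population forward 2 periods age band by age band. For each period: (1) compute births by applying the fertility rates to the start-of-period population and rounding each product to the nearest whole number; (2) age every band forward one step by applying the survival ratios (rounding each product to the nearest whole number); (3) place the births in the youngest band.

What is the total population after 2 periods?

49533

[period 1]
Births: 14100 × 0.181 = 2552
20–39: 12700 × 0.959 = 12179
40–59: 14100 × 0.979 = 13804
60–79: 13700 × 0.954 = 13070
80+: 12600 × 0.963 + 10400 × 0.433 = 12134 + 4503 = 16637
Giving 2552 / 12179 / 13804 / 13070 / 16637.
[period 2]
Births: 12179 × 0.181 = 2204
20–39: 2552 × 0.959 = 2447
40–59: 12179 × 0.979 = 11923
60–79: 13804 × 0.954 = 13169
80+: 13070 × 0.963 + 16637 × 0.433 = 12586 + 7204 = 19790
Giving 2204 / 2447 / 11923 / 13169 / 19790.
Total after period 2: 2204 + 2447 + 11923 + 13169 + 19790 = 49533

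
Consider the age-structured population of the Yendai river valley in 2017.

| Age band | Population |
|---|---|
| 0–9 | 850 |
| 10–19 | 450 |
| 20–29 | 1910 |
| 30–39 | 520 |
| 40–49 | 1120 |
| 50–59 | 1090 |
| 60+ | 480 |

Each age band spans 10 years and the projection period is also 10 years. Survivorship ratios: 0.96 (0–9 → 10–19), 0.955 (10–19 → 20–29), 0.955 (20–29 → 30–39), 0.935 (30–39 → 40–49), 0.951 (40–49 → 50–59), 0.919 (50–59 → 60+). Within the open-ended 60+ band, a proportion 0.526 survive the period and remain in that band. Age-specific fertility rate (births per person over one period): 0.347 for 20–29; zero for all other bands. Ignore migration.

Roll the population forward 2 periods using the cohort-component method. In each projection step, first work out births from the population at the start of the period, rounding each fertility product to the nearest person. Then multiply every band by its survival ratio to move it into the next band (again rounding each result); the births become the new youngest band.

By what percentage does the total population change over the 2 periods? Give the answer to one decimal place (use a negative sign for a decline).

Let band 1 be 0–9 through band 7 = 60+.
Period 1.
Births: 1910 * 0.347 = 663
Band 2: 850 * 0.96 = 816
Band 3: 450 * 0.955 = 430
Band 4: 1910 * 0.955 = 1824
Band 5: 520 * 0.935 = 486
Band 6: 1120 * 0.951 = 1065
Band 7: 1090 * 0.919 + 480 * 0.526 = 1002 + 252 = 1254
Population now: 0–9=663, 10–19=816, 20–29=430, 30–39=1824, 40–49=486, 50–59=1065, 60+=1254
Period 2.
Births: 430 * 0.347 = 149
Band 2: 663 * 0.96 = 636
Band 3: 816 * 0.955 = 779
Band 4: 430 * 0.955 = 411
Band 5: 1824 * 0.935 = 1705
Band 6: 486 * 0.951 = 462
Band 7: 1065 * 0.919 + 1254 * 0.526 = 979 + 660 = 1639
Population now: 0–9=149, 10–19=636, 20–29=779, 30–39=411, 40–49=1705, 50–59=462, 60+=1639
Total: 6420 → 5781; change = -639; percentage change = -10.0%

-10.0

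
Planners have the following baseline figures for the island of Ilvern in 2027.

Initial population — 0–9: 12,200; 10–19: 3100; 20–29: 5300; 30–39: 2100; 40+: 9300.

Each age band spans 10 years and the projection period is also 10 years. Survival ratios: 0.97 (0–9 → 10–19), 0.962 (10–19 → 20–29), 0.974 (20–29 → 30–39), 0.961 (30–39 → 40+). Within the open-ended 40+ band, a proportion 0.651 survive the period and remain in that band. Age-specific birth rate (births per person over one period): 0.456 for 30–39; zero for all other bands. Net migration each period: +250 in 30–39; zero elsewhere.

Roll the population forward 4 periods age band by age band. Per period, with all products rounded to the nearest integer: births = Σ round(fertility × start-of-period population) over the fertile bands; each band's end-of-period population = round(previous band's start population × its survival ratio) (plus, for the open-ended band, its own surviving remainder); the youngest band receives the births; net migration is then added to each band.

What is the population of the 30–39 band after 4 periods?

1121

Period 1.
Births: 2100 * 0.456 = 958
10–19: 12200 * 0.97 = 11834
20–29: 3100 * 0.962 = 2982
30–39: 5300 * 0.974 = 5162
40+: 2100 * 0.961 + 9300 * 0.651 = 2018 + 6054 = 8072
Net migration: 30–39 + 250 → 5412
Giving 958 / 11834 / 2982 / 5412 / 8072.
Period 2.
Births: 5412 * 0.456 = 2468
10–19: 958 * 0.97 = 929
20–29: 11834 * 0.962 = 11384
30–39: 2982 * 0.974 = 2904
40+: 5412 * 0.961 + 8072 * 0.651 = 5201 + 5255 = 10456
Net migration: 30–39 + 250 → 3154
Giving 2468 / 929 / 11384 / 3154 / 10456.
Period 3.
Births: 3154 * 0.456 = 1438
10–19: 2468 * 0.97 = 2394
20–29: 929 * 0.962 = 894
30–39: 11384 * 0.974 = 11088
40+: 3154 * 0.961 + 10456 * 0.651 = 3031 + 6807 = 9838
Net migration: 30–39 + 250 → 11338
Giving 1438 / 2394 / 894 / 11338 / 9838.
Period 4.
Births: 11338 * 0.456 = 5170
10–19: 1438 * 0.97 = 1395
20–29: 2394 * 0.962 = 2303
30–39: 894 * 0.974 = 871
40+: 11338 * 0.961 + 9838 * 0.651 = 10896 + 6405 = 17301
Net migration: 30–39 + 250 → 1121
Giving 5170 / 1395 / 2303 / 1121 / 17301.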